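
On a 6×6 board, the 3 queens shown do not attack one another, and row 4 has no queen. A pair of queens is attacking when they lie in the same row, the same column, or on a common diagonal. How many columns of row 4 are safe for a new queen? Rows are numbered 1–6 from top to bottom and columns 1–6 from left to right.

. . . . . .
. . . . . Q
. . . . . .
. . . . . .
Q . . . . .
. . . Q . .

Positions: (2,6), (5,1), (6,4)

(2,6) attacks row 4 at column 6 and diagonals 4.
(5,1) attacks row 4 at column 1 and diagonals 2.
(6,4) attacks row 4 at column 4 and diagonals 2, 6.
Attacked columns: {1, 2, 4, 6}. Safe: {3, 5}.

2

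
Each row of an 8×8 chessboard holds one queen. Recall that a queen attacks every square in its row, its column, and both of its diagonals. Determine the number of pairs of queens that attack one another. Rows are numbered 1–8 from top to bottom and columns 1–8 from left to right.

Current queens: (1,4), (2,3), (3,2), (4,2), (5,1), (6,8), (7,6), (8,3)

Same column: (2,3)–(8,3) (column 3); (3,2)–(4,2) (column 2).
Same diagonal: (1,4)–(2,3) (|1−2| = |4−3| = 1); (1,4)–(3,2) (|1−3| = |4−2| = 2); (2,3)–(3,2) (|2−3| = |3−2| = 1); (3,2)–(7,6) (|3−7| = |2−6| = 4); (4,2)–(5,1) (|4−5| = |2−1| = 1).
Total attacking pairs: 7.

7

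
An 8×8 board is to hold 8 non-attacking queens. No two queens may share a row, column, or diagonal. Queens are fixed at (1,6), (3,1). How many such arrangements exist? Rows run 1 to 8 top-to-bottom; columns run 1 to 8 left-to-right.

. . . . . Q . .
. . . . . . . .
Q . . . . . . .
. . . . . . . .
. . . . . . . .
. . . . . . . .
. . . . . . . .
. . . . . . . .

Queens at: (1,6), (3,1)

Branch on row 2: col 3 → 3; col 4 → 1; col 8 → 0.
Sum: 3 + 1 + 0 = 4.

4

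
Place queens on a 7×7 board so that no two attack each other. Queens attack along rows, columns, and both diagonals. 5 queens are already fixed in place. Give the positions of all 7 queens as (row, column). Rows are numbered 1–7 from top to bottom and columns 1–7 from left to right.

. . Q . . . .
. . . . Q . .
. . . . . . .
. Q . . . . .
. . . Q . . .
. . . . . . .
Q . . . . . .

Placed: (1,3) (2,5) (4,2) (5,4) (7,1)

(1,3) (2,5) (3,7) (4,2) (5,4) (6,6) (7,1)

Row 3: attacked by (1,3)→{1,3,5}; (2,5)→{4,5,6}; (4,2)→{1,2,3}; (5,4)→{2,4,6}; (7,1)→{1,5}. Safe: 7. Place at column 7.
Row 6: attacked by (1,3)→{3}; (2,5)→{1,5}; (3,7)→{4,7}; (4,2)→{2,4}; (5,4)→{3,4,5}; (7,1)→{1,2}. Safe: 6. Place at column 6.
Columns [3, 5, 7, 2, 4, 6, 1], r−c [-2, -3, -4, 2, 1, 0, 6], r+c [4, 7, 10, 6, 9, 12, 8] are all distinct, so no two queens attack.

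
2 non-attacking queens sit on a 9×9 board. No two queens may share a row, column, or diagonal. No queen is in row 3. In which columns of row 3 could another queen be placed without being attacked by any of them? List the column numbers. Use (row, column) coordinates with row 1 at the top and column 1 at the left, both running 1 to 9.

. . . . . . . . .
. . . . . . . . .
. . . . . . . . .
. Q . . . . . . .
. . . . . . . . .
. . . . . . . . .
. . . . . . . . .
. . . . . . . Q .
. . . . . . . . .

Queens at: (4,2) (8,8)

columns 4, 5, 6, 7, 9

(4,2) attacks row 3 at column 2 and diagonals 1, 3.
(8,8) attacks row 3 at column 8 and diagonals 3.
Attacked columns: {1, 2, 3, 8}. Safe: {4, 5, 6, 7, 9}.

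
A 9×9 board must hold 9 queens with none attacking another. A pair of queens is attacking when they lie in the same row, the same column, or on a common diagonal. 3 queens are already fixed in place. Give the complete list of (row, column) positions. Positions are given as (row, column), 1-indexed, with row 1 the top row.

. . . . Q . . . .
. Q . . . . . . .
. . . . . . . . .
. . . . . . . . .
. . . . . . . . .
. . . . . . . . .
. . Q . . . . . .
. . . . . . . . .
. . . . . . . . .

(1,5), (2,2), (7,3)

Row 3: attacked by (1,5)→{3,5,7}; (2,2)→{1,2,3}; (7,3)→{3,7}. Safe: 4, 6, 8, 9. Place at column 9.
Row 4: attacked by (1,5)→{2,5,8}; (2,2)→{2,4}; (3,9)→{8,9}; (7,3)→{3,6}. Safe: 1, 7. Place at column 1.
Row 5: attacked by (1,5)→{1,5,9}; (2,2)→{2,5}; (3,9)→{7,9}; (4,1)→{1,2}; (7,3)→{1,3,5}. Safe: 4, 6, 8. Place at column 6.
Row 6: attacked by (1,5)→{5}; (2,2)→{2,6}; (3,9)→{6,9}; (4,1)→{1,3}; (5,6)→{5,6,7}; (7,3)→{2,3,4}. Safe: 8. Place at column 8.
Row 8: attacked by (1,5)→{5}; (2,2)→{2,8}; (3,9)→{4,9}; (4,1)→{1,5}; (5,6)→{3,6,9}; (6,8)→{6,8}; (7,3)→{2,3,4}. Safe: 7. Place at column 7.
Row 9: attacked by (1,5)→{5}; (2,2)→{2,9}; (3,9)→{3,9}; (4,1)→{1,6}; (5,6)→{2,6}; (6,8)→{5,8}; (7,3)→{1,3,5}; (8,7)→{6,7,8}. Safe: 4. Place at column 4.
Columns [5, 2, 9, 1, 6, 8, 3, 7, 4], r−c [-4, 0, -6, 3, -1, -2, 4, 1, 5], r+c [6, 4, 12, 5, 11, 14, 10, 15, 13] are all distinct, so no two queens attack.

(1,5) (2,2) (3,9) (4,1) (5,6) (6,8) (7,3) (8,7) (9,4)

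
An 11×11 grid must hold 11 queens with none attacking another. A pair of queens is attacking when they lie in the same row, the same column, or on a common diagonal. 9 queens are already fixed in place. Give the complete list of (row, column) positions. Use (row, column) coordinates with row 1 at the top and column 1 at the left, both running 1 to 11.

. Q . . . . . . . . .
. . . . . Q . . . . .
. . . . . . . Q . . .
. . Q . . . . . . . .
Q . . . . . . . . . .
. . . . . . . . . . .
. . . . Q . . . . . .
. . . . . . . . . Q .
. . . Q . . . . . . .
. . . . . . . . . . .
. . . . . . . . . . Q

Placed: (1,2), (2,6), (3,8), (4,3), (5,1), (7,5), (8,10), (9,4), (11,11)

Row 6: attacked by (1,2)→{2,7}; (2,6)→{2,6,10}; (3,8)→{5,8,11}; (4,3)→{1,3,5}; (5,1)→{1,2}; (7,5)→{4,5,6}; (8,10)→{8,10}; (9,4)→{1,4,7}; (11,11)→{6,11}. Safe: 9. Place at column 9.
Row 10: attacked by (1,2)→{2,11}; (2,6)→{6}; (3,8)→{1,8}; (4,3)→{3,9}; (5,1)→{1,6}; (6,9)→{5,9}; (7,5)→{2,5,8}; (8,10)→{8,10}; (9,4)→{3,4,5}; (11,11)→{10,11}. Safe: 7. Place at column 7.
Columns [2, 6, 8, 3, 1, 9, 5, 10, 4, 7, 11], r−c [-1, -4, -5, 1, 4, -3, 2, -2, 5, 3, 0], r+c [3, 8, 11, 7, 6, 15, 12, 18, 13, 17, 22] are all distinct, so no two queens attack.

(1,2) (2,6) (3,8) (4,3) (5,1) (6,9) (7,5) (8,10) (9,4) (10,7) (11,11)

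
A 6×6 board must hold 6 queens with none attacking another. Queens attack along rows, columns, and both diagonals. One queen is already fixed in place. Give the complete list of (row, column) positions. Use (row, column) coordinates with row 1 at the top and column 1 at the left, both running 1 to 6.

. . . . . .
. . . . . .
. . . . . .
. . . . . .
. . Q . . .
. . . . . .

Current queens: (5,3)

(1,2) (2,4) (3,6) (4,1) (5,3) (6,5)

Row 1: attacked by (5,3)→{3}. Safe: 1, 2, 4, 5, 6. Place at column 2.
Row 2: attacked by (1,2)→{1,2,3}; (5,3)→{3,6}. Safe: 4, 5. Place at column 4.
Row 3: attacked by (1,2)→{2,4}; (2,4)→{3,4,5}; (5,3)→{1,3,5}. Safe: 6. Place at column 6.
Row 4: attacked by (1,2)→{2,5}; (2,4)→{2,4,6}; (3,6)→{5,6}; (5,3)→{2,3,4}. Safe: 1. Place at column 1.
Row 6: attacked by (1,2)→{2}; (2,4)→{4}; (3,6)→{3,6}; (4,1)→{1,3}; (5,3)→{2,3,4}. Safe: 5. Place at column 5.
Columns [2, 4, 6, 1, 3, 5], r−c [-1, -2, -3, 3, 2, 1], r+c [3, 6, 9, 5, 8, 11] are all distinct, so no two queens attack.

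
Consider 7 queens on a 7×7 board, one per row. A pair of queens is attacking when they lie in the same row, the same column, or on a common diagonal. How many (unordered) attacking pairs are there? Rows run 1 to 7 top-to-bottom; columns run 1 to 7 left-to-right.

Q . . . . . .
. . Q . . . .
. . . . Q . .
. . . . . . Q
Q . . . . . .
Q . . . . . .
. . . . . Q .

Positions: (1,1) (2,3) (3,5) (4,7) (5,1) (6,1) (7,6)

3

Same column: (1,1)–(5,1) (column 1); (1,1)–(6,1) (column 1); (5,1)–(6,1) (column 1).
Total attacking pairs: 3.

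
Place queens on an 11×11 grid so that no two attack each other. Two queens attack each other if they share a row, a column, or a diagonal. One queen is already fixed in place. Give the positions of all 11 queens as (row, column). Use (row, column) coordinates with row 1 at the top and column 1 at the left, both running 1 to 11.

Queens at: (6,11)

Row 1: attacked by (6,11)→{6,11}. Safe: 1, 2, 3, 4, 5, 7, 8, 9, 10. Place at column 10.
Row 2: attacked by (1,10)→{9,10,11}; (6,11)→{7,11}. Safe: 1, 2, 3, 4, 5, 6, 8. Place at column 2.
Row 3: attacked by (1,10)→{8,10}; (2,2)→{1,2,3}; (6,11)→{8,11}. Safe: 4, 5, 6, 7, 9. Place at column 6.
Row 4: attacked by (1,10)→{7,10}; (2,2)→{2,4}; (3,6)→{5,6,7}; (6,11)→{9,11}. Safe: 1, 3, 8. Place at column 1.
Row 5: attacked by (1,10)→{6,10}; (2,2)→{2,5}; (3,6)→{4,6,8}; (4,1)→{1,2}; (6,11)→{10,11}. Safe: 3, 7, 9. Place at column 9.
Row 7: attacked by (1,10)→{4,10}; (2,2)→{2,7}; (3,6)→{2,6,10}; (4,1)→{1,4}; (5,9)→{7,9,11}; (6,11)→{10,11}. Safe: 3, 5, 8. Place at column 3.
Row 8: attacked by (1,10)→{3,10}; (2,2)→{2,8}; (3,6)→{1,6,11}; (4,1)→{1,5}; (5,9)→{6,9}; (6,11)→{9,11}; (7,3)→{2,3,4}. Safe: 7. Place at column 7.
Row 9: attacked by (1,10)→{2,10}; (2,2)→{2,9}; (3,6)→{6}; (4,1)→{1,6}; (5,9)→{5,9}; (6,11)→{8,11}; (7,3)→{1,3,5}; (8,7)→{6,7,8}. Safe: 4. Place at column 4.
Row 10: attacked by (1,10)→{1,10}; (2,2)→{2,10}; (3,6)→{6}; (4,1)→{1,7}; (5,9)→{4,9}; (6,11)→{7,11}; (7,3)→{3,6}; (8,7)→{5,7,9}; (9,4)→{3,4,5}. Safe: 8. Place at column 8.
Row 11: attacked by (1,10)→{10}; (2,2)→{2,11}; (3,6)→{6}; (4,1)→{1,8}; (5,9)→{3,9}; (6,11)→{6,11}; (7,3)→{3,7}; (8,7)→{4,7,10}; (9,4)→{2,4,6}; (10,8)→{7,8,9}. Safe: 5. Place at column 5.
Columns [10, 2, 6, 1, 9, 11, 3, 7, 4, 8, 5], r−c [-9, 0, -3, 3, -4, -5, 4, 1, 5, 2, 6], r+c [11, 4, 9, 5, 14, 17, 10, 15, 13, 18, 16] are all distinct, so no two queens attack.

(1,10) (2,2) (3,6) (4,1) (5,9) (6,11) (7,3) (8,7) (9,4) (10,8) (11,5)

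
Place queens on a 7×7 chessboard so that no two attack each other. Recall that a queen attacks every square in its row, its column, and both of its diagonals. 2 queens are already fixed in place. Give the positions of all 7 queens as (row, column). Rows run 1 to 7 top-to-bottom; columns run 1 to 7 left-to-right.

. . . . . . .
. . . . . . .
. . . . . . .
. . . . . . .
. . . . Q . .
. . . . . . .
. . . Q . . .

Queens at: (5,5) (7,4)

Row 1: attacked by (5,5)→{1,5}; (7,4)→{4}. Safe: 2, 3, 6, 7. Place at column 7.
Row 2: attacked by (1,7)→{6,7}; (5,5)→{2,5}; (7,4)→{4}. Safe: 1, 3. Place at column 3.
Row 3: attacked by (1,7)→{5,7}; (2,3)→{2,3,4}; (5,5)→{3,5,7}; (7,4)→{4}. Safe: 1, 6. Place at column 6.
Row 4: attacked by (1,7)→{4,7}; (2,3)→{1,3,5}; (3,6)→{5,6,7}; (5,5)→{4,5,6}; (7,4)→{1,4,7}. Safe: 2. Place at column 2.
Row 6: attacked by (1,7)→{2,7}; (2,3)→{3,7}; (3,6)→{3,6}; (4,2)→{2,4}; (5,5)→{4,5,6}; (7,4)→{3,4,5}. Safe: 1. Place at column 1.
Columns [7, 3, 6, 2, 5, 1, 4], r−c [-6, -1, -3, 2, 0, 5, 3], r+c [8, 5, 9, 6, 10, 7, 11] are all distinct, so no two queens attack.

(1,7) (2,3) (3,6) (4,2) (5,5) (6,1) (7,4)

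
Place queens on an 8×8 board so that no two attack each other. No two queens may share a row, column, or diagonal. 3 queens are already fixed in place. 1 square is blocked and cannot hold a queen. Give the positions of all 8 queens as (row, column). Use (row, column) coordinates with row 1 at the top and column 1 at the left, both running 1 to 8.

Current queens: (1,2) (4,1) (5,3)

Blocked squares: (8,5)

Row 2: attacked by (1,2)→{1,2,3}; (4,1)→{1,3}; (5,3)→{3,6}. Safe: 4, 5, 7, 8. Place at column 5.
Row 3: attacked by (1,2)→{2,4}; (2,5)→{4,5,6}; (4,1)→{1,2}; (5,3)→{1,3,5}. Safe: 7, 8. Place at column 7.
Row 6: attacked by (1,2)→{2,7}; (2,5)→{1,5}; (3,7)→{4,7}; (4,1)→{1,3}; (5,3)→{2,3,4}. Safe: 6, 8. Place at column 8.
Row 7: attacked by (1,2)→{2,8}; (2,5)→{5}; (3,7)→{3,7}; (4,1)→{1,4}; (5,3)→{1,3,5}; (6,8)→{7,8}. Safe: 6. Place at column 6.
Row 8: attacked by (1,2)→{2}; (2,5)→{5}; (3,7)→{2,7}; (4,1)→{1,5}; (5,3)→{3,6}; (6,8)→{6,8}; (7,6)→{5,6,7}. Blocked: 5. Safe: 4. Place at column 4.
Columns [2, 5, 7, 1, 3, 8, 6, 4], r−c [-1, -3, -4, 3, 2, -2, 1, 4], r+c [3, 7, 10, 5, 8, 14, 13, 12] are all distinct, so no two queens attack.

(1,2) (2,5) (3,7) (4,1) (5,3) (6,8) (7,6) (8,4)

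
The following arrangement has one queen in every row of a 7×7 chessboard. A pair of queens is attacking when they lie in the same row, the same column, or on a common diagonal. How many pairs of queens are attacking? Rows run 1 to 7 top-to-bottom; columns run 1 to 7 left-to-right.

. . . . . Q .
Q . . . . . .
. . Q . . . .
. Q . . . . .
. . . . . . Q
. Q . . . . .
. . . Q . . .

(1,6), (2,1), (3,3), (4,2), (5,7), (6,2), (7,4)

Same column: (4,2)–(6,2) (column 2).
Same diagonal: (3,3)–(4,2) (|3−4| = |3−2| = 1).
Total attacking pairs: 2.

2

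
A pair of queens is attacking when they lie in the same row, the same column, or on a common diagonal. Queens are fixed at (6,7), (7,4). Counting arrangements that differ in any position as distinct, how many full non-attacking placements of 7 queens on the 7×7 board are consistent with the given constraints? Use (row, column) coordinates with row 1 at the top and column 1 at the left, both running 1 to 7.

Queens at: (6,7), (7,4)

Branch on row 1: col 1 → 1; col 3 → 1; col 5 → 0; col 6 → 0.
Sum: 1 + 1 + 0 + 0 = 2.

2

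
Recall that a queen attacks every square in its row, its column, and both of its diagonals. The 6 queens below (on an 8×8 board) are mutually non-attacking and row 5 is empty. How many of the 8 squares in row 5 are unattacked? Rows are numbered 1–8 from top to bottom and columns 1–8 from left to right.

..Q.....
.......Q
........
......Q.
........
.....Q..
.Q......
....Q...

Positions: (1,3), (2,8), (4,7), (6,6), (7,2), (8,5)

(1,3) attacks row 5 at column 3 and diagonals 7.
(2,8) attacks row 5 at column 8 and diagonals 5.
(4,7) attacks row 5 at column 7 and diagonals 6, 8.
(6,6) attacks row 5 at column 6 and diagonals 5, 7.
(7,2) attacks row 5 at column 2 and diagonals 4.
(8,5) attacks row 5 at column 5 and diagonals 2, 8.
Attacked columns: {2, 3, 4, 5, 6, 7, 8}. Safe: {1}.

1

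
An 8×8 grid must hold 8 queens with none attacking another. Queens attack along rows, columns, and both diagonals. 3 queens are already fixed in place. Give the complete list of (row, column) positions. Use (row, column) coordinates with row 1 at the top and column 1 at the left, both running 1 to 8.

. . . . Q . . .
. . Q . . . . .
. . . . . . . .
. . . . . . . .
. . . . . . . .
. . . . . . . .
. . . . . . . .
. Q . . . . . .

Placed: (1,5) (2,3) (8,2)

(1,5) (2,3) (3,8) (4,4) (5,7) (6,1) (7,6) (8,2)

Row 3: attacked by (1,5)→{3,5,7}; (2,3)→{2,3,4}; (8,2)→{2,7}. Safe: 1, 6, 8. Place at column 8.
Row 4: attacked by (1,5)→{2,5,8}; (2,3)→{1,3,5}; (3,8)→{7,8}; (8,2)→{2,6}. Safe: 4. Place at column 4.
Row 5: attacked by (1,5)→{1,5}; (2,3)→{3,6}; (3,8)→{6,8}; (4,4)→{3,4,5}; (8,2)→{2,5}. Safe: 7. Place at column 7.
Row 6: attacked by (1,5)→{5}; (2,3)→{3,7}; (3,8)→{5,8}; (4,4)→{2,4,6}; (5,7)→{6,7,8}; (8,2)→{2,4}. Safe: 1. Place at column 1.
Row 7: attacked by (1,5)→{5}; (2,3)→{3,8}; (3,8)→{4,8}; (4,4)→{1,4,7}; (5,7)→{5,7}; (6,1)→{1,2}; (8,2)→{1,2,3}. Safe: 6. Place at column 6.
Columns [5, 3, 8, 4, 7, 1, 6, 2], r−c [-4, -1, -5, 0, -2, 5, 1, 6], r+c [6, 5, 11, 8, 12, 7, 13, 10] are all distinct, so no two queens attack.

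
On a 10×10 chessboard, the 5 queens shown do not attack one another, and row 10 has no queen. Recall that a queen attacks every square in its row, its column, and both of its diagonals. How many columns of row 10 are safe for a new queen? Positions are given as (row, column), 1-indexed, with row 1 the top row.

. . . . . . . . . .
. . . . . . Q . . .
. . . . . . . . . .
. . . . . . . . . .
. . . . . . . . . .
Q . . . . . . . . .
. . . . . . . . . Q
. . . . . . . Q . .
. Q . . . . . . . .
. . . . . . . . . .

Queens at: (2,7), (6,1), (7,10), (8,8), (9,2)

2

(2,7) attacks row 10 at column 7.
(6,1) attacks row 10 at column 1 and diagonals 5.
(7,10) attacks row 10 at column 10 and diagonals 7.
(8,8) attacks row 10 at column 8 and diagonals 6, 10.
(9,2) attacks row 10 at column 2 and diagonals 1, 3.
Attacked columns: {1, 2, 3, 5, 6, 7, 8, 10}. Safe: {4, 9}.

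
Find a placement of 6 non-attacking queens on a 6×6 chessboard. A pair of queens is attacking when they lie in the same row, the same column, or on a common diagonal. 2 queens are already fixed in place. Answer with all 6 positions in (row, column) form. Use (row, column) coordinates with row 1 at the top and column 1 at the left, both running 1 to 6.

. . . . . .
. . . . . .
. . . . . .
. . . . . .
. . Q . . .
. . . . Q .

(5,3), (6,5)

(1,2) (2,4) (3,6) (4,1) (5,3) (6,5)

Row 1: attacked by (5,3)→{3}; (6,5)→{5}. Safe: 1, 2, 4, 6. Place at column 2.
Row 2: attacked by (1,2)→{1,2,3}; (5,3)→{3,6}; (6,5)→{1,5}. Safe: 4. Place at column 4.
Row 3: attacked by (1,2)→{2,4}; (2,4)→{3,4,5}; (5,3)→{1,3,5}; (6,5)→{2,5}. Safe: 6. Place at column 6.
Row 4: attacked by (1,2)→{2,5}; (2,4)→{2,4,6}; (3,6)→{5,6}; (5,3)→{2,3,4}; (6,5)→{3,5}. Safe: 1. Place at column 1.
Columns [2, 4, 6, 1, 3, 5], r−c [-1, -2, -3, 3, 2, 1], r+c [3, 6, 9, 5, 8, 11] are all distinct, so no two queens attack.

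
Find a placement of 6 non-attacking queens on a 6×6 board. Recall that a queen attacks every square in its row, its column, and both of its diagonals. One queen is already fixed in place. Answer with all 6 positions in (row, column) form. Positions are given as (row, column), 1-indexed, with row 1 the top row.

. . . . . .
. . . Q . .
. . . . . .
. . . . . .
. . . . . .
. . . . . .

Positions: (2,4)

Row 1: attacked by (2,4)→{3,4,5}. Safe: 1, 2, 6. Place at column 2.
Row 3: attacked by (1,2)→{2,4}; (2,4)→{3,4,5}. Safe: 1, 6. Place at column 6.
Row 4: attacked by (1,2)→{2,5}; (2,4)→{2,4,6}; (3,6)→{5,6}. Safe: 1, 3. Place at column 1.
Row 5: attacked by (1,2)→{2,6}; (2,4)→{1,4}; (3,6)→{4,6}; (4,1)→{1,2}. Safe: 3, 5. Place at column 3.
Row 6: attacked by (1,2)→{2}; (2,4)→{4}; (3,6)→{3,6}; (4,1)→{1,3}; (5,3)→{2,3,4}. Safe: 5. Place at column 5.
Columns [2, 4, 6, 1, 3, 5], r−c [-1, -2, -3, 3, 2, 1], r+c [3, 6, 9, 5, 8, 11] are all distinct, so no two queens attack.

(1,2) (2,4) (3,6) (4,1) (5,3) (6,5)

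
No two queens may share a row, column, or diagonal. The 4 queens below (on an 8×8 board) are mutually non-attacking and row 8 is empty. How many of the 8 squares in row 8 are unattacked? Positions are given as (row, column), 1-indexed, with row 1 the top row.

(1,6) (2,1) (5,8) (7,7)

(1,6) attacks row 8 at column 6.
(2,1) attacks row 8 at column 1 and diagonals 7.
(5,8) attacks row 8 at column 8 and diagonals 5.
(7,7) attacks row 8 at column 7 and diagonals 6, 8.
Attacked columns: {1, 5, 6, 7, 8}. Safe: {2, 3, 4}.

3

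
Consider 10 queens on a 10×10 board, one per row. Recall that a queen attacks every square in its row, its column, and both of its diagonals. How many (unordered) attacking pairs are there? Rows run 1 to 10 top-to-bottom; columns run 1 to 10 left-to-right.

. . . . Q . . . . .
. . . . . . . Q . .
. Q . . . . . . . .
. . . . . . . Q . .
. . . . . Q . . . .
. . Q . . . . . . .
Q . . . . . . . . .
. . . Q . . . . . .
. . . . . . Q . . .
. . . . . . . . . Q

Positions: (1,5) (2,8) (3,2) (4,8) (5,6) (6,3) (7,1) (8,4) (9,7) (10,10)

Same column: (2,8)–(4,8) (column 8).
Same diagonal: (1,5)–(4,8) (|1−4| = |5−8| = 3); (4,8)–(8,4) (|4−8| = |8−4| = 4).
Total attacking pairs: 3.

3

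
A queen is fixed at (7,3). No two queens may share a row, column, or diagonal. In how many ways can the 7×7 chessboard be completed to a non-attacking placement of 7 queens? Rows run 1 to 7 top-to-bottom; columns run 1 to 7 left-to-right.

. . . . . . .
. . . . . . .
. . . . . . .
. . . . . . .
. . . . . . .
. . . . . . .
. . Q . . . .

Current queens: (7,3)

6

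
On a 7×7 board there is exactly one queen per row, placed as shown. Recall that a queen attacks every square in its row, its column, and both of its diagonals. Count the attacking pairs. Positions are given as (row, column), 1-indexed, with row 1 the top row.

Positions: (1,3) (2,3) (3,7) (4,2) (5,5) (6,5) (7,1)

3

Same column: (1,3)–(2,3) (column 3); (5,5)–(6,5) (column 5).
Same diagonal: (3,7)–(5,5) (|3−5| = |7−5| = 2).
Total attacking pairs: 3.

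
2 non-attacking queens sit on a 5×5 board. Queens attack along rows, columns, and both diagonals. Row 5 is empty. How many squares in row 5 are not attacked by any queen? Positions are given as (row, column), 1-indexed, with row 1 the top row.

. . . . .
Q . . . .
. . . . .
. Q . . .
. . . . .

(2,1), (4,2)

(2,1) attacks row 5 at column 1 and diagonals 4.
(4,2) attacks row 5 at column 2 and diagonals 1, 3.
Attacked columns: {1, 2, 3, 4}. Safe: {5}.

1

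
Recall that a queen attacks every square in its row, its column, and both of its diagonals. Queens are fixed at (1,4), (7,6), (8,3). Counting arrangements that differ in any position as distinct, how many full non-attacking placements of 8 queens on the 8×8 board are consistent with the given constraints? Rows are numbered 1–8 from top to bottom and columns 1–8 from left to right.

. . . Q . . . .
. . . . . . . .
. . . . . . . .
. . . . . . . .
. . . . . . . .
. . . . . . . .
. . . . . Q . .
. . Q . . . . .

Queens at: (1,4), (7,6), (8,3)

Branch on row 2: col 2 → 1; col 7 → 1; col 8 → 1.
Sum: 1 + 1 + 1 = 3.

3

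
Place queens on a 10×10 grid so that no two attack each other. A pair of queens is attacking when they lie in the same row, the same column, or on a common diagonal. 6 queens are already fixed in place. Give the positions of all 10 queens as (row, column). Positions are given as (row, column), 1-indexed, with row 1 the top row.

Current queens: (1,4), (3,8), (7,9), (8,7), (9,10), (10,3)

Row 2: attacked by (1,4)→{3,4,5}; (3,8)→{7,8,9}; (7,9)→{4,9}; (8,7)→{1,7}; (9,10)→{3,10}; (10,3)→{3}. Safe: 2, 6. Place at column 6.
Row 4: attacked by (1,4)→{1,4,7}; (2,6)→{4,6,8}; (3,8)→{7,8,9}; (7,9)→{6,9}; (8,7)→{3,7}; (9,10)→{5,10}; (10,3)→{3,9}. Safe: 2. Place at column 2.
Row 5: attacked by (1,4)→{4,8}; (2,6)→{3,6,9}; (3,8)→{6,8,10}; (4,2)→{1,2,3}; (7,9)→{7,9}; (8,7)→{4,7,10}; (9,10)→{6,10}; (10,3)→{3,8}. Safe: 5. Place at column 5.
Row 6: attacked by (1,4)→{4,9}; (2,6)→{2,6,10}; (3,8)→{5,8}; (4,2)→{2,4}; (5,5)→{4,5,6}; (7,9)→{8,9,10}; (8,7)→{5,7,9}; (9,10)→{7,10}; (10,3)→{3,7}. Safe: 1. Place at column 1.
Columns [4, 6, 8, 2, 5, 1, 9, 7, 10, 3], r−c [-3, -4, -5, 2, 0, 5, -2, 1, -1, 7], r+c [5, 8, 11, 6, 10, 7, 16, 15, 19, 13] are all distinct, so no two queens attack.

(1,4) (2,6) (3,8) (4,2) (5,5) (6,1) (7,9) (8,7) (9,10) (10,3)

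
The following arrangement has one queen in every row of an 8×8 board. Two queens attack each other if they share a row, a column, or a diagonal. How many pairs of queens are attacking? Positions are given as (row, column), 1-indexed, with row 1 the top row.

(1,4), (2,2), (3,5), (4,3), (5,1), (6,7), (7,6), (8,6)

Same column: (7,6)–(8,6) (column 6).
Same diagonal: (4,3)–(7,6) (|4−7| = |3−6| = 3); (6,7)–(7,6) (|6−7| = |7−6| = 1).
Total attacking pairs: 3.

3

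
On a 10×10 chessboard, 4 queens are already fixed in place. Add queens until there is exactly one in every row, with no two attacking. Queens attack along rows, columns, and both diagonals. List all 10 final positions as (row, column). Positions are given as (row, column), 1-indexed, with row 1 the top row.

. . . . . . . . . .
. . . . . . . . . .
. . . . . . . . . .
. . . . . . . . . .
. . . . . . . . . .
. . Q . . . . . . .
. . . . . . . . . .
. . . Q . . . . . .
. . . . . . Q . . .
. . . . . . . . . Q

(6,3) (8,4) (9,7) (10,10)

Row 1: attacked by (6,3)→{3,8}; (8,4)→{4}; (9,7)→{7}; (10,10)→{1,10}. Safe: 2, 5, 6, 9. Place at column 5.
Row 2: attacked by (1,5)→{4,5,6}; (6,3)→{3,7}; (8,4)→{4,10}; (9,7)→{7}; (10,10)→{2,10}. Safe: 1, 8, 9. Place at column 9.
Row 3: attacked by (1,5)→{3,5,7}; (2,9)→{8,9,10}; (6,3)→{3,6}; (8,4)→{4,9}; (9,7)→{1,7}; (10,10)→{3,10}. Safe: 2. Place at column 2.
Row 4: attacked by (1,5)→{2,5,8}; (2,9)→{7,9}; (3,2)→{1,2,3}; (6,3)→{1,3,5}; (8,4)→{4,8}; (9,7)→{2,7}; (10,10)→{4,10}. Safe: 6. Place at column 6.
Row 5: attacked by (1,5)→{1,5,9}; (2,9)→{6,9}; (3,2)→{2,4}; (4,6)→{5,6,7}; (6,3)→{2,3,4}; (8,4)→{1,4,7}; (9,7)→{3,7}; (10,10)→{5,10}. Safe: 8. Place at column 8.
Row 7: attacked by (1,5)→{5}; (2,9)→{4,9}; (3,2)→{2,6}; (4,6)→{3,6,9}; (5,8)→{6,8,10}; (6,3)→{2,3,4}; (8,4)→{3,4,5}; (9,7)→{5,7,9}; (10,10)→{7,10}. Safe: 1. Place at column 1.
Columns [5, 9, 2, 6, 8, 3, 1, 4, 7, 10], r−c [-4, -7, 1, -2, -3, 3, 6, 4, 2, 0], r+c [6, 11, 5, 10, 13, 9, 8, 12, 16, 20] are all distinct, so no two queens attack.

(1,5) (2,9) (3,2) (4,6) (5,8) (6,3) (7,1) (8,4) (9,7) (10,10)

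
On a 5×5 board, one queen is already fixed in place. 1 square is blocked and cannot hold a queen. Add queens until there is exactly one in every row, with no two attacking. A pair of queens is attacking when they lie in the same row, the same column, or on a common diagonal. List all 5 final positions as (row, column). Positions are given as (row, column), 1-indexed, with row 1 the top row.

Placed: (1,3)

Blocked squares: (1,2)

(1,3) (2,5) (3,2) (4,4) (5,1)

Row 2: attacked by (1,3)→{2,3,4}. Safe: 1, 5. Place at column 5.
Row 3: attacked by (1,3)→{1,3,5}; (2,5)→{4,5}. Safe: 2. Place at column 2.
Row 4: attacked by (1,3)→{3}; (2,5)→{3,5}; (3,2)→{1,2,3}. Safe: 4. Place at column 4.
Row 5: attacked by (1,3)→{3}; (2,5)→{2,5}; (3,2)→{2,4}; (4,4)→{3,4,5}. Safe: 1. Place at column 1.
Columns [3, 5, 2, 4, 1], r−c [-2, -3, 1, 0, 4], r+c [4, 7, 5, 8, 6] are all distinct, so no two queens attack.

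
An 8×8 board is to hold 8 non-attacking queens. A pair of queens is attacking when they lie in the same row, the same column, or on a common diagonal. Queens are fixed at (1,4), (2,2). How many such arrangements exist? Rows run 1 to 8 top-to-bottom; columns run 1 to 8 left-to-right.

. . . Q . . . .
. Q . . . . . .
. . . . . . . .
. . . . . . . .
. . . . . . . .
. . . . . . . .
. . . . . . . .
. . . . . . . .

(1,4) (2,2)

6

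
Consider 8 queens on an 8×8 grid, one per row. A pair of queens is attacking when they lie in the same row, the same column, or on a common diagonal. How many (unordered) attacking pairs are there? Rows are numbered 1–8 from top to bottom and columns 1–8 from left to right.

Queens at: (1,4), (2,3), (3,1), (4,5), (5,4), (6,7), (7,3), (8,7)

Same column: (1,4)–(5,4) (column 4); (2,3)–(7,3) (column 3); (6,7)–(8,7) (column 7).
Same diagonal: (1,4)–(2,3) (|1−2| = |4−3| = 1); (2,3)–(4,5) (|2−4| = |3−5| = 2); (2,3)–(6,7) (|2−6| = |3−7| = 4); (4,5)–(5,4) (|4−5| = |5−4| = 1); (4,5)–(6,7) (|4−6| = |5−7| = 2); (5,4)–(8,7) (|5−8| = |4−7| = 3).
Total attacking pairs: 9.

9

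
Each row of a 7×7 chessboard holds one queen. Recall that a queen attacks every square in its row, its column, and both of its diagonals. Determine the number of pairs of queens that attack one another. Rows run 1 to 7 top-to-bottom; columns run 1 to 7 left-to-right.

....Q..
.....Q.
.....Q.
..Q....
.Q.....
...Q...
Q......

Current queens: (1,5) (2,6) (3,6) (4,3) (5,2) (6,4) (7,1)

4

Same column: (2,6)–(3,6) (column 6).
Same diagonal: (1,5)–(2,6) (|1−2| = |5−6| = 1); (2,6)–(7,1) (|2−7| = |6−1| = 5); (4,3)–(5,2) (|4−5| = |3−2| = 1).
Total attacking pairs: 4.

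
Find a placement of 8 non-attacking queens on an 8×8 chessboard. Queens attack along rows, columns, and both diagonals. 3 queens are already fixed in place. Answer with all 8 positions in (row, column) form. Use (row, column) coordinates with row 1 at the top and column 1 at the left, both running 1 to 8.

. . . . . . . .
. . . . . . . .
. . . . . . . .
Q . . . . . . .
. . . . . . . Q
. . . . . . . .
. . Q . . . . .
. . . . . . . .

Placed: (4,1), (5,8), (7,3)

Row 1: attacked by (4,1)→{1,4}; (5,8)→{4,8}; (7,3)→{3}. Safe: 2, 5, 6, 7. Place at column 7.
Row 2: attacked by (1,7)→{6,7,8}; (4,1)→{1,3}; (5,8)→{5,8}; (7,3)→{3,8}. Safe: 2, 4. Place at column 2.
Row 3: attacked by (1,7)→{5,7}; (2,2)→{1,2,3}; (4,1)→{1,2}; (5,8)→{6,8}; (7,3)→{3,7}. Safe: 4. Place at column 4.
Row 6: attacked by (1,7)→{2,7}; (2,2)→{2,6}; (3,4)→{1,4,7}; (4,1)→{1,3}; (5,8)→{7,8}; (7,3)→{2,3,4}. Safe: 5. Place at column 5.
Row 8: attacked by (1,7)→{7}; (2,2)→{2,8}; (3,4)→{4}; (4,1)→{1,5}; (5,8)→{5,8}; (6,5)→{3,5,7}; (7,3)→{2,3,4}. Safe: 6. Place at column 6.
Columns [7, 2, 4, 1, 8, 5, 3, 6], r−c [-6, 0, -1, 3, -3, 1, 4, 2], r+c [8, 4, 7, 5, 13, 11, 10, 14] are all distinct, so no two queens attack.

(1,7) (2,2) (3,4) (4,1) (5,8) (6,5) (7,3) (8,6)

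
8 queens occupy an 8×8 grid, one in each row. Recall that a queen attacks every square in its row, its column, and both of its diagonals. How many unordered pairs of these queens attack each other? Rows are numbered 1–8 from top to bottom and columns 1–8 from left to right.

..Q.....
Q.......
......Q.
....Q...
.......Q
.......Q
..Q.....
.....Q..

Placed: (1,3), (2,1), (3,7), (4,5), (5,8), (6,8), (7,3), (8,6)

5

Same column: (1,3)–(7,3) (column 3); (5,8)–(6,8) (column 8).
Same diagonal: (1,3)–(6,8) (|1−6| = |3−8| = 5); (3,7)–(7,3) (|3−7| = |7−3| = 4); (6,8)–(8,6) (|6−8| = |8−6| = 2).
Total attacking pairs: 5.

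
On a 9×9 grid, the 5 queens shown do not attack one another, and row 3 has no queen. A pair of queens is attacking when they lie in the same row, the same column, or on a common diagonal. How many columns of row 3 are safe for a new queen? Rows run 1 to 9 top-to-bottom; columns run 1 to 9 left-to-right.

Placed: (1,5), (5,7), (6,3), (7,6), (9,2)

2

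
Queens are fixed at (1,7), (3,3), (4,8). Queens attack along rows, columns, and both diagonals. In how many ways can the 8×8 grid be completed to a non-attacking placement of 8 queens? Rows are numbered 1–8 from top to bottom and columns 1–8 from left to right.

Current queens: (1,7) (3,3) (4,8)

Branch on row 2: col 1 → 1; col 5 → 0.
Sum: 1 + 0 = 1.

1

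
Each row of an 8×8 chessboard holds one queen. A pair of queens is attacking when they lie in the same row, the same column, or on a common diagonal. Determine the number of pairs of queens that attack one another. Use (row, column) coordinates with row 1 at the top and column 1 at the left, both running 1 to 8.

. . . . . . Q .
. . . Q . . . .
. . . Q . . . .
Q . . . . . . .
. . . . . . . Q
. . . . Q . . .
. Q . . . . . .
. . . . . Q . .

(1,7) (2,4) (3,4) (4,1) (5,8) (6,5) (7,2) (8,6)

Same column: (2,4)–(3,4) (column 4).
Total attacking pairs: 1.

1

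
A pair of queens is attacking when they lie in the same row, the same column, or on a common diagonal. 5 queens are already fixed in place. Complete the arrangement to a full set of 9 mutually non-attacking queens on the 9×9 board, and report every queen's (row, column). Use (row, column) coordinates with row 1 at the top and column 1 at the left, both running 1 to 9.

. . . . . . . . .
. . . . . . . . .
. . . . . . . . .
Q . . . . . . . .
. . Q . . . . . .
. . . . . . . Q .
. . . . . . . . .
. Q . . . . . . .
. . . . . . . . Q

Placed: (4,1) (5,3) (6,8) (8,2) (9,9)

(1,5) (2,7) (3,4) (4,1) (5,3) (6,8) (7,6) (8,2) (9,9)

Row 1: attacked by (4,1)→{1,4}; (5,3)→{3,7}; (6,8)→{3,8}; (8,2)→{2,9}; (9,9)→{1,9}. Safe: 5, 6. Place at column 5.
Row 2: attacked by (1,5)→{4,5,6}; (4,1)→{1,3}; (5,3)→{3,6}; (6,8)→{4,8}; (8,2)→{2,8}; (9,9)→{2,9}. Safe: 7. Place at column 7.
Row 3: attacked by (1,5)→{3,5,7}; (2,7)→{6,7,8}; (4,1)→{1,2}; (5,3)→{1,3,5}; (6,8)→{5,8}; (8,2)→{2,7}; (9,9)→{3,9}. Safe: 4. Place at column 4.
Row 7: attacked by (1,5)→{5}; (2,7)→{2,7}; (3,4)→{4,8}; (4,1)→{1,4}; (5,3)→{1,3,5}; (6,8)→{7,8,9}; (8,2)→{1,2,3}; (9,9)→{7,9}. Safe: 6. Place at column 6.
Columns [5, 7, 4, 1, 3, 8, 6, 2, 9], r−c [-4, -5, -1, 3, 2, -2, 1, 6, 0], r+c [6, 9, 7, 5, 8, 14, 13, 10, 18] are all distinct, so no two queens attack.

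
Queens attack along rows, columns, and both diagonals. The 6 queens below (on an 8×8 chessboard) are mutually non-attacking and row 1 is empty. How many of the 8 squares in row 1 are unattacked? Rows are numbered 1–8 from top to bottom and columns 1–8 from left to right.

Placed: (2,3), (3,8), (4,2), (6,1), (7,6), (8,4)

(2,3) attacks row 1 at column 3 and diagonals 2, 4.
(3,8) attacks row 1 at column 8 and diagonals 6.
(4,2) attacks row 1 at column 2 and diagonals 5.
(6,1) attacks row 1 at column 1 and diagonals 6.
(7,6) attacks row 1 at column 6.
(8,4) attacks row 1 at column 4.
Attacked columns: {1, 2, 3, 4, 5, 6, 8}. Safe: {7}.

1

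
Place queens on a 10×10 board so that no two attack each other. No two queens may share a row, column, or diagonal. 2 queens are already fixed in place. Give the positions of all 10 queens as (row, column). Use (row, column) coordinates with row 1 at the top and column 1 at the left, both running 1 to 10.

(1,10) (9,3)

(1,10) (2,7) (3,2) (4,4) (5,9) (6,1) (7,8) (8,5) (9,3) (10,6)

Row 2: attacked by (1,10)→{9,10}; (9,3)→{3,10}. Safe: 1, 2, 4, 5, 6, 7, 8. Place at column 7.
Row 3: attacked by (1,10)→{8,10}; (2,7)→{6,7,8}; (9,3)→{3,9}. Safe: 1, 2, 4, 5. Place at column 2.
Row 4: attacked by (1,10)→{7,10}; (2,7)→{5,7,9}; (3,2)→{1,2,3}; (9,3)→{3,8}. Safe: 4, 6. Place at column 4.
Row 5: attacked by (1,10)→{6,10}; (2,7)→{4,7,10}; (3,2)→{2,4}; (4,4)→{3,4,5}; (9,3)→{3,7}. Safe: 1, 8, 9. Place at column 9.
Row 6: attacked by (1,10)→{5,10}; (2,7)→{3,7}; (3,2)→{2,5}; (4,4)→{2,4,6}; (5,9)→{8,9,10}; (9,3)→{3,6}. Safe: 1. Place at column 1.
Row 7: attacked by (1,10)→{4,10}; (2,7)→{2,7}; (3,2)→{2,6}; (4,4)→{1,4,7}; (5,9)→{7,9}; (6,1)→{1,2}; (9,3)→{1,3,5}. Safe: 8. Place at column 8.
Row 8: attacked by (1,10)→{3,10}; (2,7)→{1,7}; (3,2)→{2,7}; (4,4)→{4,8}; (5,9)→{6,9}; (6,1)→{1,3}; (7,8)→{7,8,9}; (9,3)→{2,3,4}. Safe: 5. Place at column 5.
Row 10: attacked by (1,10)→{1,10}; (2,7)→{7}; (3,2)→{2,9}; (4,4)→{4,10}; (5,9)→{4,9}; (6,1)→{1,5}; (7,8)→{5,8}; (8,5)→{3,5,7}; (9,3)→{2,3,4}. Safe: 6. Place at column 6.
Columns [10, 7, 2, 4, 9, 1, 8, 5, 3, 6], r−c [-9, -5, 1, 0, -4, 5, -1, 3, 6, 4], r+c [11, 9, 5, 8, 14, 7, 15, 13, 12, 16] are all distinct, so no two queens attack.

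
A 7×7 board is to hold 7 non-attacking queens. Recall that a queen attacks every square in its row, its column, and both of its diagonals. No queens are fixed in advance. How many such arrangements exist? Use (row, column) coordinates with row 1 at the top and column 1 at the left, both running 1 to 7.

Branch on row 1: col 1 → 4; col 2 → 7; col 3 → 6; col 4 → 6; col 5 → 6; col 6 → 7; col 7 → 4.
Sum: 4 + 7 + 6 + 6 + 6 + 7 + 4 = 40.
(This is the classic 7-queens count.)

40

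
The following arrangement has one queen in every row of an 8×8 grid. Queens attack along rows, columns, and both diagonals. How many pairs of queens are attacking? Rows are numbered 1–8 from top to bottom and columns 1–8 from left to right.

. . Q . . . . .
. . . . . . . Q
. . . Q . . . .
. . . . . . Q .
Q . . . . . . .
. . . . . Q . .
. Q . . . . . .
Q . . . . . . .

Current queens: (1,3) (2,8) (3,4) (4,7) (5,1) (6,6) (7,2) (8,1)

2

Same column: (5,1)–(8,1) (column 1).
Same diagonal: (7,2)–(8,1) (|7−8| = |2−1| = 1).
Total attacking pairs: 2.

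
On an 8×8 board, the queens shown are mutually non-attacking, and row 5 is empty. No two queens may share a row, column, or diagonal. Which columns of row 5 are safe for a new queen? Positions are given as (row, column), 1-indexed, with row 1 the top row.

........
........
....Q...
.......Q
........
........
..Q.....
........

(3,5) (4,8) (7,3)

columns 2, 4, 6

(3,5) attacks row 5 at column 5 and diagonals 3, 7.
(4,8) attacks row 5 at column 8 and diagonals 7.
(7,3) attacks row 5 at column 3 and diagonals 1, 5.
Attacked columns: {1, 3, 5, 7, 8}. Safe: {2, 4, 6}.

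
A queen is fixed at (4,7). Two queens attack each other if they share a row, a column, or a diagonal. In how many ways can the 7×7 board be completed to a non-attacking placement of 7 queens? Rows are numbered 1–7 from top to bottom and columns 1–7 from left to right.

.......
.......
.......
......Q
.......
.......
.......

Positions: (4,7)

6

Branch on row 1: col 1 → 1; col 2 → 2; col 3 → 0; col 5 → 1; col 6 → 2.
Sum: 1 + 2 + 0 + 1 + 2 = 6.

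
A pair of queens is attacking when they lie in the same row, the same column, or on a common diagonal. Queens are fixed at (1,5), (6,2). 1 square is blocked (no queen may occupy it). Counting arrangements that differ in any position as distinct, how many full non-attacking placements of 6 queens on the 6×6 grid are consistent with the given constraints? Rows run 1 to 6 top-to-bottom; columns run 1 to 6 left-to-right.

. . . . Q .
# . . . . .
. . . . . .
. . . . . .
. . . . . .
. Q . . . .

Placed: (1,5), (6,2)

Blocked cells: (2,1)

1

Branch on row 2: col 3 → 1.
Sum: 1 = 1.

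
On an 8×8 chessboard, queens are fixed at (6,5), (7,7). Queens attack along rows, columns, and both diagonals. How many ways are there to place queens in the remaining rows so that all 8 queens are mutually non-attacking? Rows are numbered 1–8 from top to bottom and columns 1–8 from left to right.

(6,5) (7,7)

4

Branch on row 1: col 2 → 1; col 3 → 2; col 4 → 0; col 6 → 0; col 8 → 1.
Sum: 1 + 2 + 0 + 0 + 1 = 4.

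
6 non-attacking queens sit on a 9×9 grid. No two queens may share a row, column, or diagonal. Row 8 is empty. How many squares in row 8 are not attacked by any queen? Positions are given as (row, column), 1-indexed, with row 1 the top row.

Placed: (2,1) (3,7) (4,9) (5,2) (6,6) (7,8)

1

(2,1) attacks row 8 at column 1 and diagonals 7.
(3,7) attacks row 8 at column 7 and diagonals 2.
(4,9) attacks row 8 at column 9 and diagonals 5.
(5,2) attacks row 8 at column 2 and diagonals 5.
(6,6) attacks row 8 at column 6 and diagonals 4, 8.
(7,8) attacks row 8 at column 8 and diagonals 7, 9.
Attacked columns: {1, 2, 4, 5, 6, 7, 8, 9}. Safe: {3}.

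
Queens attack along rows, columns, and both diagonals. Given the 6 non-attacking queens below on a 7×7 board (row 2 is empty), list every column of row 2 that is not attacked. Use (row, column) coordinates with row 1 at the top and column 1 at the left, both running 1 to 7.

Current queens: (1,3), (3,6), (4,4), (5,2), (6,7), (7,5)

columns 1

(1,3) attacks row 2 at column 3 and diagonals 2, 4.
(3,6) attacks row 2 at column 6 and diagonals 5, 7.
(4,4) attacks row 2 at column 4 and diagonals 2, 6.
(5,2) attacks row 2 at column 2 and diagonals 5.
(6,7) attacks row 2 at column 7 and diagonals 3.
(7,5) attacks row 2 at column 5.
Attacked columns: {2, 3, 4, 5, 6, 7}. Safe: {1}.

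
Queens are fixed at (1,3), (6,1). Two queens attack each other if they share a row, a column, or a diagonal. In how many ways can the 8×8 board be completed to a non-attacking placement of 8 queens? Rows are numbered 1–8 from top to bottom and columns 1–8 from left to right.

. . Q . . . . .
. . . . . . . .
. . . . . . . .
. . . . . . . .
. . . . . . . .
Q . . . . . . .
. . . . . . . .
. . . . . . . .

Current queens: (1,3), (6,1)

Branch on row 2: col 6 → 3; col 7 → 1; col 8 → 0.
Sum: 3 + 1 + 0 = 4.

4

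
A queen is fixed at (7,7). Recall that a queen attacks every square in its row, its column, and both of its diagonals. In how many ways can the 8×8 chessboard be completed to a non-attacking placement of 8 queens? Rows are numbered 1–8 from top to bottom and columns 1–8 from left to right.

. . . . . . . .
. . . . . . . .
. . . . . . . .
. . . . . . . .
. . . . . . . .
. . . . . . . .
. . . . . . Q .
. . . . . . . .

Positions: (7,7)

16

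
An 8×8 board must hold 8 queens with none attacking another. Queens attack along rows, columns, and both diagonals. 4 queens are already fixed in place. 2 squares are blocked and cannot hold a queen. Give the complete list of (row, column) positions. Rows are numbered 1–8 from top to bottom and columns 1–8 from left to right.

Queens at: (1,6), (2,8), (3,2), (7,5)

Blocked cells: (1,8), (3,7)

(1,6) (2,8) (3,2) (4,4) (5,1) (6,7) (7,5) (8,3)

Row 4: attacked by (1,6)→{3,6}; (2,8)→{6,8}; (3,2)→{1,2,3}; (7,5)→{2,5,8}. Safe: 4, 7. Place at column 4.
Row 5: attacked by (1,6)→{2,6}; (2,8)→{5,8}; (3,2)→{2,4}; (4,4)→{3,4,5}; (7,5)→{3,5,7}. Safe: 1. Place at column 1.
Row 6: attacked by (1,6)→{1,6}; (2,8)→{4,8}; (3,2)→{2,5}; (4,4)→{2,4,6}; (5,1)→{1,2}; (7,5)→{4,5,6}. Safe: 3, 7. Place at column 7.
Row 8: attacked by (1,6)→{6}; (2,8)→{2,8}; (3,2)→{2,7}; (4,4)→{4,8}; (5,1)→{1,4}; (6,7)→{5,7}; (7,5)→{4,5,6}. Safe: 3. Place at column 3.
Columns [6, 8, 2, 4, 1, 7, 5, 3], r−c [-5, -6, 1, 0, 4, -1, 2, 5], r+c [7, 10, 5, 8, 6, 13, 12, 11] are all distinct, so no two queens attack.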